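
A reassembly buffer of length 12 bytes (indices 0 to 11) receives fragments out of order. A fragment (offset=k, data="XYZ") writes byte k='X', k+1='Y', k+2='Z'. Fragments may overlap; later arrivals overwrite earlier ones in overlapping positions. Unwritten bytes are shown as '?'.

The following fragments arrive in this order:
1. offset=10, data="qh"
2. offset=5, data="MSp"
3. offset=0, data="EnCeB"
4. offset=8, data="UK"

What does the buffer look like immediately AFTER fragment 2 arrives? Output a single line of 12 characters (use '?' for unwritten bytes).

Fragment 1: offset=10 data="qh" -> buffer=??????????qh
Fragment 2: offset=5 data="MSp" -> buffer=?????MSp??qh

Answer: ?????MSp??qh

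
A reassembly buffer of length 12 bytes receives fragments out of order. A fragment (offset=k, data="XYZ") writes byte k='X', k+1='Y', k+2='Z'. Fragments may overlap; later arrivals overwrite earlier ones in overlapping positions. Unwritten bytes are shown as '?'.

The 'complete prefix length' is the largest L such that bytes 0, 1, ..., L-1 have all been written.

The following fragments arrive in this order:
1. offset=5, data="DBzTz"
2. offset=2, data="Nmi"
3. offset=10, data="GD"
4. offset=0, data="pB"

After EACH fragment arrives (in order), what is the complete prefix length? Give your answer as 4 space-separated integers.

Fragment 1: offset=5 data="DBzTz" -> buffer=?????DBzTz?? -> prefix_len=0
Fragment 2: offset=2 data="Nmi" -> buffer=??NmiDBzTz?? -> prefix_len=0
Fragment 3: offset=10 data="GD" -> buffer=??NmiDBzTzGD -> prefix_len=0
Fragment 4: offset=0 data="pB" -> buffer=pBNmiDBzTzGD -> prefix_len=12

Answer: 0 0 0 12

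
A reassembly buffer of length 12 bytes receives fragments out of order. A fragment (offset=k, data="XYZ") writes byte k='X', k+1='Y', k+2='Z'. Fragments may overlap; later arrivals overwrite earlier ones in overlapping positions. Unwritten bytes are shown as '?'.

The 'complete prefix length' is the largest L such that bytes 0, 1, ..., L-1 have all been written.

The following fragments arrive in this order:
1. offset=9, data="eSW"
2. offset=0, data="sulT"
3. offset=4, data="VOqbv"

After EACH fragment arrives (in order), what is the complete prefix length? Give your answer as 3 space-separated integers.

Answer: 0 4 12

Derivation:
Fragment 1: offset=9 data="eSW" -> buffer=?????????eSW -> prefix_len=0
Fragment 2: offset=0 data="sulT" -> buffer=sulT?????eSW -> prefix_len=4
Fragment 3: offset=4 data="VOqbv" -> buffer=sulTVOqbveSW -> prefix_len=12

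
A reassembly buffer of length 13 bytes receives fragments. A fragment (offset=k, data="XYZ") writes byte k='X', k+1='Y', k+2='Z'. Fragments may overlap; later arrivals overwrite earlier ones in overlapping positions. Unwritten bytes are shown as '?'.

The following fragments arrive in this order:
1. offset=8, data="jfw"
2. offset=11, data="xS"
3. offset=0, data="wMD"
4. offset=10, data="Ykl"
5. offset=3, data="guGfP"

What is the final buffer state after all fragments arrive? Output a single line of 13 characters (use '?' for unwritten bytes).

Answer: wMDguGfPjfYkl

Derivation:
Fragment 1: offset=8 data="jfw" -> buffer=????????jfw??
Fragment 2: offset=11 data="xS" -> buffer=????????jfwxS
Fragment 3: offset=0 data="wMD" -> buffer=wMD?????jfwxS
Fragment 4: offset=10 data="Ykl" -> buffer=wMD?????jfYkl
Fragment 5: offset=3 data="guGfP" -> buffer=wMDguGfPjfYkl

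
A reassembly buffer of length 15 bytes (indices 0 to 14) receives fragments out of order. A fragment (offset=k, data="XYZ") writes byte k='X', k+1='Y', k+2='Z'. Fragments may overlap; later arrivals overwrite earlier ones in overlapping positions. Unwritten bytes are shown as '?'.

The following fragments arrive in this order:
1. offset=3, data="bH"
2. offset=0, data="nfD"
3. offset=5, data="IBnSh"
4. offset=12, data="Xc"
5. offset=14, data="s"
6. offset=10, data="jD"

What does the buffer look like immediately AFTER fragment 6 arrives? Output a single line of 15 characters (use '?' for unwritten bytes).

Fragment 1: offset=3 data="bH" -> buffer=???bH??????????
Fragment 2: offset=0 data="nfD" -> buffer=nfDbH??????????
Fragment 3: offset=5 data="IBnSh" -> buffer=nfDbHIBnSh?????
Fragment 4: offset=12 data="Xc" -> buffer=nfDbHIBnSh??Xc?
Fragment 5: offset=14 data="s" -> buffer=nfDbHIBnSh??Xcs
Fragment 6: offset=10 data="jD" -> buffer=nfDbHIBnShjDXcs

Answer: nfDbHIBnShjDXcs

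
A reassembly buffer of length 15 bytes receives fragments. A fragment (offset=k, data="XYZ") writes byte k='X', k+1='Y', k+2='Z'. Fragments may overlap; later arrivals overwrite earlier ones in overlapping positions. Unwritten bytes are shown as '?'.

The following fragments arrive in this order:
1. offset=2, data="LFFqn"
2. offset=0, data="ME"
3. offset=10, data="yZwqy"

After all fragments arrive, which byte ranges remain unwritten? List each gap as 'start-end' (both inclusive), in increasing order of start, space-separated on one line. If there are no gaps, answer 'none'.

Answer: 7-9

Derivation:
Fragment 1: offset=2 len=5
Fragment 2: offset=0 len=2
Fragment 3: offset=10 len=5
Gaps: 7-9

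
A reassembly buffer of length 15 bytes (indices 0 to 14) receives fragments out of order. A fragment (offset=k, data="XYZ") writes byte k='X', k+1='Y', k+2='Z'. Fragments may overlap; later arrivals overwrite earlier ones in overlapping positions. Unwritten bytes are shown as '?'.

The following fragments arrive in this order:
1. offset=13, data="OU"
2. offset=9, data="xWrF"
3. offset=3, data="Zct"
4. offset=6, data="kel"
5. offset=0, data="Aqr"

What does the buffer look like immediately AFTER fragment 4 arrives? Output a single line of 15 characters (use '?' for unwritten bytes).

Answer: ???ZctkelxWrFOU

Derivation:
Fragment 1: offset=13 data="OU" -> buffer=?????????????OU
Fragment 2: offset=9 data="xWrF" -> buffer=?????????xWrFOU
Fragment 3: offset=3 data="Zct" -> buffer=???Zct???xWrFOU
Fragment 4: offset=6 data="kel" -> buffer=???ZctkelxWrFOU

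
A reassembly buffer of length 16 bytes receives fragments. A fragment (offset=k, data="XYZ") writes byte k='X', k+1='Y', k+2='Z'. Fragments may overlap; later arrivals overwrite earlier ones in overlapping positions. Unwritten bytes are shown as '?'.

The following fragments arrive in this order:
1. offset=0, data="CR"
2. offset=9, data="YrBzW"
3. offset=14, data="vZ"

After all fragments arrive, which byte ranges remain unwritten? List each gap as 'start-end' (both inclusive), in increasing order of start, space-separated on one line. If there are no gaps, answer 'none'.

Fragment 1: offset=0 len=2
Fragment 2: offset=9 len=5
Fragment 3: offset=14 len=2
Gaps: 2-8

Answer: 2-8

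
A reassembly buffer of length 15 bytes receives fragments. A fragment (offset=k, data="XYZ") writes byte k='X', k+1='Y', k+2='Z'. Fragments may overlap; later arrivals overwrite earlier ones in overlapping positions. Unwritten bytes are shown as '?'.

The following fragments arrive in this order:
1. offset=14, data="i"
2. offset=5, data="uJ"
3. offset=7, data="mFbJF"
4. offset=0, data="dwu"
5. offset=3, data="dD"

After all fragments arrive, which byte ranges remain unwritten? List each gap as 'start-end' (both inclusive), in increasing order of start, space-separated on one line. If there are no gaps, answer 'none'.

Fragment 1: offset=14 len=1
Fragment 2: offset=5 len=2
Fragment 3: offset=7 len=5
Fragment 4: offset=0 len=3
Fragment 5: offset=3 len=2
Gaps: 12-13

Answer: 12-13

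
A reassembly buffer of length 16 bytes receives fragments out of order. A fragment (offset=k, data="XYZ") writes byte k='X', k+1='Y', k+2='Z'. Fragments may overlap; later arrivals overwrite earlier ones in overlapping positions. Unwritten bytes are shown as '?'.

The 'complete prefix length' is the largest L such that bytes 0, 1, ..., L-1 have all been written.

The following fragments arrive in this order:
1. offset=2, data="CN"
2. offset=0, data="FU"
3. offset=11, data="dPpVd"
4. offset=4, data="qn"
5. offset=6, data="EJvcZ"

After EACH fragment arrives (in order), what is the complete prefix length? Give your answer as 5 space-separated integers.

Fragment 1: offset=2 data="CN" -> buffer=??CN???????????? -> prefix_len=0
Fragment 2: offset=0 data="FU" -> buffer=FUCN???????????? -> prefix_len=4
Fragment 3: offset=11 data="dPpVd" -> buffer=FUCN???????dPpVd -> prefix_len=4
Fragment 4: offset=4 data="qn" -> buffer=FUCNqn?????dPpVd -> prefix_len=6
Fragment 5: offset=6 data="EJvcZ" -> buffer=FUCNqnEJvcZdPpVd -> prefix_len=16

Answer: 0 4 4 6 16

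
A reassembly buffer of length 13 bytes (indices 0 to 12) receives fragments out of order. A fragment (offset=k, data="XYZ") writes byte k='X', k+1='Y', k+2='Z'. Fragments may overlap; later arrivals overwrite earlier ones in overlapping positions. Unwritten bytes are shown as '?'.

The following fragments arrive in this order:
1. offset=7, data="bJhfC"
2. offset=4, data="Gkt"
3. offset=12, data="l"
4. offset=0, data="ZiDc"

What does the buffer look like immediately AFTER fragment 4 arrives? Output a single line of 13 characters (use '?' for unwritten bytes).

Fragment 1: offset=7 data="bJhfC" -> buffer=???????bJhfC?
Fragment 2: offset=4 data="Gkt" -> buffer=????GktbJhfC?
Fragment 3: offset=12 data="l" -> buffer=????GktbJhfCl
Fragment 4: offset=0 data="ZiDc" -> buffer=ZiDcGktbJhfCl

Answer: ZiDcGktbJhfCl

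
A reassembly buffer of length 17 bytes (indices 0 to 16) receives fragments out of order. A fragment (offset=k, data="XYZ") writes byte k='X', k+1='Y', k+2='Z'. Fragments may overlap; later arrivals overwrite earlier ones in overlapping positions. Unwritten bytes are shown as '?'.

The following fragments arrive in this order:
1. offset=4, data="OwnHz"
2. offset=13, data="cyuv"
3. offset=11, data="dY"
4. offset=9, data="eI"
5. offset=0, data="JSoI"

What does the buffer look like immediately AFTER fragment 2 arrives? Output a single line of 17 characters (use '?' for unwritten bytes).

Answer: ????OwnHz????cyuv

Derivation:
Fragment 1: offset=4 data="OwnHz" -> buffer=????OwnHz????????
Fragment 2: offset=13 data="cyuv" -> buffer=????OwnHz????cyuv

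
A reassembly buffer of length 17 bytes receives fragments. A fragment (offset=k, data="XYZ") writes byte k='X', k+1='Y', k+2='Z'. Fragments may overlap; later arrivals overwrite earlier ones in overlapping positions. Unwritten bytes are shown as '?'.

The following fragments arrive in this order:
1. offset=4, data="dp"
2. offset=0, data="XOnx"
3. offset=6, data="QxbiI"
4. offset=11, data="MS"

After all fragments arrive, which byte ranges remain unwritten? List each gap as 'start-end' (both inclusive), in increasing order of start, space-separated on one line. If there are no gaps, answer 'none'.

Fragment 1: offset=4 len=2
Fragment 2: offset=0 len=4
Fragment 3: offset=6 len=5
Fragment 4: offset=11 len=2
Gaps: 13-16

Answer: 13-16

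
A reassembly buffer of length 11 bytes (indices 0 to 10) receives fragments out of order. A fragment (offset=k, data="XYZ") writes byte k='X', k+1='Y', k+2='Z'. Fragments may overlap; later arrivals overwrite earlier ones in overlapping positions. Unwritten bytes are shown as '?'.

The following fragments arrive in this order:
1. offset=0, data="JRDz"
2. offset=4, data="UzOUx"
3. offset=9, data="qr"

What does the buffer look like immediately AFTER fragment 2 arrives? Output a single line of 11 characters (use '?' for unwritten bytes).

Fragment 1: offset=0 data="JRDz" -> buffer=JRDz???????
Fragment 2: offset=4 data="UzOUx" -> buffer=JRDzUzOUx??

Answer: JRDzUzOUx??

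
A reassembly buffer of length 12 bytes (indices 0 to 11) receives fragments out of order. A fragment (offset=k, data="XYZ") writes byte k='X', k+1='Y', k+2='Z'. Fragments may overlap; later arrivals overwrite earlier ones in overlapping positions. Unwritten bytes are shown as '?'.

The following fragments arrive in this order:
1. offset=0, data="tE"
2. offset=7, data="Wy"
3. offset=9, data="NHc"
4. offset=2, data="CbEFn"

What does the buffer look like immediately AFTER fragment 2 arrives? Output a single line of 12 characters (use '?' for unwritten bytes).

Answer: tE?????Wy???

Derivation:
Fragment 1: offset=0 data="tE" -> buffer=tE??????????
Fragment 2: offset=7 data="Wy" -> buffer=tE?????Wy???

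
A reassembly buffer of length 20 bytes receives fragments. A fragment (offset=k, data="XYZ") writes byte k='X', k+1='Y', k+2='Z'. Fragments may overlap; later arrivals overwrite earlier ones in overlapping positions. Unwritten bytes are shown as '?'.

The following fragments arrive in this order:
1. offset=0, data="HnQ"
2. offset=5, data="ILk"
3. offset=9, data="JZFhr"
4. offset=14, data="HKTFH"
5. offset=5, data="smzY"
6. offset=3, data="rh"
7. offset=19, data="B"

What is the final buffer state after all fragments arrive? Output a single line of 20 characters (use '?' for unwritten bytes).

Fragment 1: offset=0 data="HnQ" -> buffer=HnQ?????????????????
Fragment 2: offset=5 data="ILk" -> buffer=HnQ??ILk????????????
Fragment 3: offset=9 data="JZFhr" -> buffer=HnQ??ILk?JZFhr??????
Fragment 4: offset=14 data="HKTFH" -> buffer=HnQ??ILk?JZFhrHKTFH?
Fragment 5: offset=5 data="smzY" -> buffer=HnQ??smzYJZFhrHKTFH?
Fragment 6: offset=3 data="rh" -> buffer=HnQrhsmzYJZFhrHKTFH?
Fragment 7: offset=19 data="B" -> buffer=HnQrhsmzYJZFhrHKTFHB

Answer: HnQrhsmzYJZFhrHKTFHB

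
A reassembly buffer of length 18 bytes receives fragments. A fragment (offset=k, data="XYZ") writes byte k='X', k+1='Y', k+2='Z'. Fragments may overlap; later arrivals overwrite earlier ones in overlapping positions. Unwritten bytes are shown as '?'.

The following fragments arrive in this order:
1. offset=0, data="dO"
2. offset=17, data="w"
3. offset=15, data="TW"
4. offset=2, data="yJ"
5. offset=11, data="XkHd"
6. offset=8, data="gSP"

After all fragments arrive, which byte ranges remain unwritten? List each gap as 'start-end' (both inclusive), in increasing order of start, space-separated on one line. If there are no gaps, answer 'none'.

Fragment 1: offset=0 len=2
Fragment 2: offset=17 len=1
Fragment 3: offset=15 len=2
Fragment 4: offset=2 len=2
Fragment 5: offset=11 len=4
Fragment 6: offset=8 len=3
Gaps: 4-7

Answer: 4-7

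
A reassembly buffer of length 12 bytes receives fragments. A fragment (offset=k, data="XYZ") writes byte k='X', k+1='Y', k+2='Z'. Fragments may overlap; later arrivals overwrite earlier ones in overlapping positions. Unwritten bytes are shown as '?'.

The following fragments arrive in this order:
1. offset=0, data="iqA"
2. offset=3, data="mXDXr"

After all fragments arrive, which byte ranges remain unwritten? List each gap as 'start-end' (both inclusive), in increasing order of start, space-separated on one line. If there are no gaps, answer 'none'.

Answer: 8-11

Derivation:
Fragment 1: offset=0 len=3
Fragment 2: offset=3 len=5
Gaps: 8-11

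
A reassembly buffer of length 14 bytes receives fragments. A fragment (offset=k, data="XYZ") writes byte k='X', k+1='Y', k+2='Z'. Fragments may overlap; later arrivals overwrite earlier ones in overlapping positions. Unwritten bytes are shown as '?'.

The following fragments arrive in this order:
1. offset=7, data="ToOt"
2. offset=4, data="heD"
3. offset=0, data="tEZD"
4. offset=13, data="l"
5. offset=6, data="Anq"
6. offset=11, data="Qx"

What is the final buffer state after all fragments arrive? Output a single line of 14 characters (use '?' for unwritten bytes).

Fragment 1: offset=7 data="ToOt" -> buffer=???????ToOt???
Fragment 2: offset=4 data="heD" -> buffer=????heDToOt???
Fragment 3: offset=0 data="tEZD" -> buffer=tEZDheDToOt???
Fragment 4: offset=13 data="l" -> buffer=tEZDheDToOt??l
Fragment 5: offset=6 data="Anq" -> buffer=tEZDheAnqOt??l
Fragment 6: offset=11 data="Qx" -> buffer=tEZDheAnqOtQxl

Answer: tEZDheAnqOtQxl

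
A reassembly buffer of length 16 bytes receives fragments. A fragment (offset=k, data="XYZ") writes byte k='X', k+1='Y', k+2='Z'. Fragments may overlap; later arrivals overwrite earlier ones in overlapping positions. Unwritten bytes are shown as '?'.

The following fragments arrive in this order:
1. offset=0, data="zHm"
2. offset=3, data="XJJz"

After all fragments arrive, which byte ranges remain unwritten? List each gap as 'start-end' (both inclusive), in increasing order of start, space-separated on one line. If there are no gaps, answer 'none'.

Answer: 7-15

Derivation:
Fragment 1: offset=0 len=3
Fragment 2: offset=3 len=4
Gaps: 7-15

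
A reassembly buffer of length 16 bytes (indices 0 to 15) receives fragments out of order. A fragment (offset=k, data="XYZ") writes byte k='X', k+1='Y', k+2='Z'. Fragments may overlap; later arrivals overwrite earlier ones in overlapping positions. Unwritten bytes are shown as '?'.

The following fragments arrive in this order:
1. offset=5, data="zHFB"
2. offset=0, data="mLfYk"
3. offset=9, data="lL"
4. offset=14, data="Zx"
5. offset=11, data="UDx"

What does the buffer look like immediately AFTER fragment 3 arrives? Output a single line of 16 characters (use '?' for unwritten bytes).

Fragment 1: offset=5 data="zHFB" -> buffer=?????zHFB???????
Fragment 2: offset=0 data="mLfYk" -> buffer=mLfYkzHFB???????
Fragment 3: offset=9 data="lL" -> buffer=mLfYkzHFBlL?????

Answer: mLfYkzHFBlL?????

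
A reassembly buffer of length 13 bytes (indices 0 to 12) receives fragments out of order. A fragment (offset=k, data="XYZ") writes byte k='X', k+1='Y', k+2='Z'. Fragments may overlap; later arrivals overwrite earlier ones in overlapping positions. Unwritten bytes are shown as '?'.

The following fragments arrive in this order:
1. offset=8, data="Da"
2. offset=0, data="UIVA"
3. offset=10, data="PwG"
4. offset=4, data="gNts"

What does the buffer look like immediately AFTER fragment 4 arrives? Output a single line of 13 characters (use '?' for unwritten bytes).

Fragment 1: offset=8 data="Da" -> buffer=????????Da???
Fragment 2: offset=0 data="UIVA" -> buffer=UIVA????Da???
Fragment 3: offset=10 data="PwG" -> buffer=UIVA????DaPwG
Fragment 4: offset=4 data="gNts" -> buffer=UIVAgNtsDaPwG

Answer: UIVAgNtsDaPwG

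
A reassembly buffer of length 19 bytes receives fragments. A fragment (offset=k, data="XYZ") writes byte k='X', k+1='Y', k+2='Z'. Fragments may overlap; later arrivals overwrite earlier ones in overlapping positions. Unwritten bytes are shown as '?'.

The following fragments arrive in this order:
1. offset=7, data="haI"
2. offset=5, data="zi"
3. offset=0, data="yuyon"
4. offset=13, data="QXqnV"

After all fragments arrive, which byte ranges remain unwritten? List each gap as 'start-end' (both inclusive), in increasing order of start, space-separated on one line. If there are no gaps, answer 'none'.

Answer: 10-12 18-18

Derivation:
Fragment 1: offset=7 len=3
Fragment 2: offset=5 len=2
Fragment 3: offset=0 len=5
Fragment 4: offset=13 len=5
Gaps: 10-12 18-18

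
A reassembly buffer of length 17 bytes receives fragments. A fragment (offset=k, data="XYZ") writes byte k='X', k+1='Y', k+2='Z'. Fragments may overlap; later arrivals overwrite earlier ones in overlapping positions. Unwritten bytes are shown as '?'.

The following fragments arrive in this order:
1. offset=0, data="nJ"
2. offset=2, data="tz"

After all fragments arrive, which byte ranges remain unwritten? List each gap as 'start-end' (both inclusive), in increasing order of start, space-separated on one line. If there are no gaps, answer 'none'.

Answer: 4-16

Derivation:
Fragment 1: offset=0 len=2
Fragment 2: offset=2 len=2
Gaps: 4-16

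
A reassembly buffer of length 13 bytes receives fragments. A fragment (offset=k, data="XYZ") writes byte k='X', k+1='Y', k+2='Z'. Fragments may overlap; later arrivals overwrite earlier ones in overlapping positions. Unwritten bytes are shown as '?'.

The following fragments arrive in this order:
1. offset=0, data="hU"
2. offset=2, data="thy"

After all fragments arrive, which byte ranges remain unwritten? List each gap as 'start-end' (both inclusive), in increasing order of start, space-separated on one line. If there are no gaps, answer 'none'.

Answer: 5-12

Derivation:
Fragment 1: offset=0 len=2
Fragment 2: offset=2 len=3
Gaps: 5-12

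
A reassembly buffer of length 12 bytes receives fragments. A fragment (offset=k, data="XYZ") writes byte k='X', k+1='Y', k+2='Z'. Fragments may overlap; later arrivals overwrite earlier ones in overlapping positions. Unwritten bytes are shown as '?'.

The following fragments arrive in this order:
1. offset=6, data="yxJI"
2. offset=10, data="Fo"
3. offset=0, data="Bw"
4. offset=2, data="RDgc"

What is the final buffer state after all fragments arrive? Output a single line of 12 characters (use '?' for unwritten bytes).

Answer: BwRDgcyxJIFo

Derivation:
Fragment 1: offset=6 data="yxJI" -> buffer=??????yxJI??
Fragment 2: offset=10 data="Fo" -> buffer=??????yxJIFo
Fragment 3: offset=0 data="Bw" -> buffer=Bw????yxJIFo
Fragment 4: offset=2 data="RDgc" -> buffer=BwRDgcyxJIFo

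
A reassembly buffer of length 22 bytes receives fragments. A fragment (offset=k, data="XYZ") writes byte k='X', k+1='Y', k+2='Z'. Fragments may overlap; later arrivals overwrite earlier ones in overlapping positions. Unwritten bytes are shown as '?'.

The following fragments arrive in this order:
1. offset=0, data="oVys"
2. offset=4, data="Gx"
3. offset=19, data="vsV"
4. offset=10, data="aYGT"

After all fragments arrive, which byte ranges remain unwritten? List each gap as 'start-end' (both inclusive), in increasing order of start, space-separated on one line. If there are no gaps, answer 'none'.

Answer: 6-9 14-18

Derivation:
Fragment 1: offset=0 len=4
Fragment 2: offset=4 len=2
Fragment 3: offset=19 len=3
Fragment 4: offset=10 len=4
Gaps: 6-9 14-18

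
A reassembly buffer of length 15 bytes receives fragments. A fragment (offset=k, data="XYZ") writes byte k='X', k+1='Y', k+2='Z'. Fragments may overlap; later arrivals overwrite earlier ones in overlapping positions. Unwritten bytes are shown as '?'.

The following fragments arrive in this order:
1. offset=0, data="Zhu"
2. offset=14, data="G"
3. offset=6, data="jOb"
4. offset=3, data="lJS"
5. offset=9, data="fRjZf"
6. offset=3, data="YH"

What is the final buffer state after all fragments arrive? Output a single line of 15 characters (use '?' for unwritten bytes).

Fragment 1: offset=0 data="Zhu" -> buffer=Zhu????????????
Fragment 2: offset=14 data="G" -> buffer=Zhu???????????G
Fragment 3: offset=6 data="jOb" -> buffer=Zhu???jOb?????G
Fragment 4: offset=3 data="lJS" -> buffer=ZhulJSjOb?????G
Fragment 5: offset=9 data="fRjZf" -> buffer=ZhulJSjObfRjZfG
Fragment 6: offset=3 data="YH" -> buffer=ZhuYHSjObfRjZfG

Answer: ZhuYHSjObfRjZfG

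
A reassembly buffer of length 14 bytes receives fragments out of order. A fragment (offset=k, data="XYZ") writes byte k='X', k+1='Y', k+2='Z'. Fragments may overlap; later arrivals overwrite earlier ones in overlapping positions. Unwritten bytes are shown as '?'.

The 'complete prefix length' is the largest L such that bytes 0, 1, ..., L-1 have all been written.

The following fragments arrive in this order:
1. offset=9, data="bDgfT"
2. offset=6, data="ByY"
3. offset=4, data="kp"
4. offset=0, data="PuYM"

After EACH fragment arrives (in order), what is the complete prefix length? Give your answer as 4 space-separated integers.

Answer: 0 0 0 14

Derivation:
Fragment 1: offset=9 data="bDgfT" -> buffer=?????????bDgfT -> prefix_len=0
Fragment 2: offset=6 data="ByY" -> buffer=??????ByYbDgfT -> prefix_len=0
Fragment 3: offset=4 data="kp" -> buffer=????kpByYbDgfT -> prefix_len=0
Fragment 4: offset=0 data="PuYM" -> buffer=PuYMkpByYbDgfT -> prefix_len=14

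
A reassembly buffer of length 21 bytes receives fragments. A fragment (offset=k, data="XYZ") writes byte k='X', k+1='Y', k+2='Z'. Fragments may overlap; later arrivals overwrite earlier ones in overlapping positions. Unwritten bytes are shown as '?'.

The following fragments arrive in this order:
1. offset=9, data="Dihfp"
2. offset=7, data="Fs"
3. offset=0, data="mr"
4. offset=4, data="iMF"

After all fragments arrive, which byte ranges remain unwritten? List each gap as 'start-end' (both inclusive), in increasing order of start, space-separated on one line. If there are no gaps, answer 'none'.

Fragment 1: offset=9 len=5
Fragment 2: offset=7 len=2
Fragment 3: offset=0 len=2
Fragment 4: offset=4 len=3
Gaps: 2-3 14-20

Answer: 2-3 14-20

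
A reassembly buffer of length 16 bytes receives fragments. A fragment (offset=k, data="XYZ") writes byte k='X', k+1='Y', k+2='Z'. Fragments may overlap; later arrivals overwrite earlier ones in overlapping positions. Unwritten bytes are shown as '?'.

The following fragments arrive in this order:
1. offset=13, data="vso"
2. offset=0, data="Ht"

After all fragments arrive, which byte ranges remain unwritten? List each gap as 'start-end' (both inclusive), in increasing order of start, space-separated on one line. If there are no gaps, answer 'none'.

Fragment 1: offset=13 len=3
Fragment 2: offset=0 len=2
Gaps: 2-12

Answer: 2-12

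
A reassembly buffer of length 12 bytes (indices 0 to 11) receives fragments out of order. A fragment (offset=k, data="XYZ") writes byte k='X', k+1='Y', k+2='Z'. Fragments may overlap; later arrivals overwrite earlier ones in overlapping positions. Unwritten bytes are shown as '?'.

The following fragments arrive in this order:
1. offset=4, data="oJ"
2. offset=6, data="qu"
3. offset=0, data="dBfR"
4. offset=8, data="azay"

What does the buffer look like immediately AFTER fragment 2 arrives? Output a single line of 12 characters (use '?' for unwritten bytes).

Fragment 1: offset=4 data="oJ" -> buffer=????oJ??????
Fragment 2: offset=6 data="qu" -> buffer=????oJqu????

Answer: ????oJqu????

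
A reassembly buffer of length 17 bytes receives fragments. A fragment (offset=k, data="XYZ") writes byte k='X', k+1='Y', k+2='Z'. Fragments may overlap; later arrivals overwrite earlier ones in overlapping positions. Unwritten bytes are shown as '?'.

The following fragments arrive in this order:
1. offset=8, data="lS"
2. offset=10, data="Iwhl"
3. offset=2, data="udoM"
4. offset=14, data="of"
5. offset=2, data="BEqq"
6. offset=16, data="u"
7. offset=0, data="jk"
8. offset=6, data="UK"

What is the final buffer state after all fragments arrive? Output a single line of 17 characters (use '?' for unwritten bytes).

Answer: jkBEqqUKlSIwhlofu

Derivation:
Fragment 1: offset=8 data="lS" -> buffer=????????lS???????
Fragment 2: offset=10 data="Iwhl" -> buffer=????????lSIwhl???
Fragment 3: offset=2 data="udoM" -> buffer=??udoM??lSIwhl???
Fragment 4: offset=14 data="of" -> buffer=??udoM??lSIwhlof?
Fragment 5: offset=2 data="BEqq" -> buffer=??BEqq??lSIwhlof?
Fragment 6: offset=16 data="u" -> buffer=??BEqq??lSIwhlofu
Fragment 7: offset=0 data="jk" -> buffer=jkBEqq??lSIwhlofu
Fragment 8: offset=6 data="UK" -> buffer=jkBEqqUKlSIwhlofu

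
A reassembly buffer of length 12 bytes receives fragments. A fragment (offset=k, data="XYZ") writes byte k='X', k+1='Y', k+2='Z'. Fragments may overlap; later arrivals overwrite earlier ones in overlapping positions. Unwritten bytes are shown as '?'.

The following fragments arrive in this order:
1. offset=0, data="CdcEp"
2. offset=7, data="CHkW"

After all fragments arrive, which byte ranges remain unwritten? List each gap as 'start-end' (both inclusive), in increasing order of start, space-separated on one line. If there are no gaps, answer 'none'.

Fragment 1: offset=0 len=5
Fragment 2: offset=7 len=4
Gaps: 5-6 11-11

Answer: 5-6 11-11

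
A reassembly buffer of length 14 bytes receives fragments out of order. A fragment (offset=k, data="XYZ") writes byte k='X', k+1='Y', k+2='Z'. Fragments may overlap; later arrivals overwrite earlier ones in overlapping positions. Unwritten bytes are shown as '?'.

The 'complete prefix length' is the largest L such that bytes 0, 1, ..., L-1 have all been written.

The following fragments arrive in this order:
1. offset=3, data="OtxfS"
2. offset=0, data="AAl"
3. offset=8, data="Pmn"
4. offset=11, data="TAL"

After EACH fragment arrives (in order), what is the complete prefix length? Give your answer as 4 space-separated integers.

Answer: 0 8 11 14

Derivation:
Fragment 1: offset=3 data="OtxfS" -> buffer=???OtxfS?????? -> prefix_len=0
Fragment 2: offset=0 data="AAl" -> buffer=AAlOtxfS?????? -> prefix_len=8
Fragment 3: offset=8 data="Pmn" -> buffer=AAlOtxfSPmn??? -> prefix_len=11
Fragment 4: offset=11 data="TAL" -> buffer=AAlOtxfSPmnTAL -> prefix_len=14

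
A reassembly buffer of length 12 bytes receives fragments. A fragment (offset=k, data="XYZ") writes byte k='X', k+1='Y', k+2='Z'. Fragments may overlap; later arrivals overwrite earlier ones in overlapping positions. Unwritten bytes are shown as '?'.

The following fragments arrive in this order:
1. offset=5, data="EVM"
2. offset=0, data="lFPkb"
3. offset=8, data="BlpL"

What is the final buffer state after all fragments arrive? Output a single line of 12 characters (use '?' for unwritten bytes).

Answer: lFPkbEVMBlpL

Derivation:
Fragment 1: offset=5 data="EVM" -> buffer=?????EVM????
Fragment 2: offset=0 data="lFPkb" -> buffer=lFPkbEVM????
Fragment 3: offset=8 data="BlpL" -> buffer=lFPkbEVMBlpL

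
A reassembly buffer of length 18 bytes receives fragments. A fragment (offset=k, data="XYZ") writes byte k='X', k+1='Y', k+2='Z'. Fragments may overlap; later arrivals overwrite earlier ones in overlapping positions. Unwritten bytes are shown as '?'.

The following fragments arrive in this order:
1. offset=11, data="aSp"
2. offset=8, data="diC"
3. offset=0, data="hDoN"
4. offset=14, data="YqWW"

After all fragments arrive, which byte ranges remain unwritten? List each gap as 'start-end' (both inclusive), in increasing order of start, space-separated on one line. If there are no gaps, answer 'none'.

Answer: 4-7

Derivation:
Fragment 1: offset=11 len=3
Fragment 2: offset=8 len=3
Fragment 3: offset=0 len=4
Fragment 4: offset=14 len=4
Gaps: 4-7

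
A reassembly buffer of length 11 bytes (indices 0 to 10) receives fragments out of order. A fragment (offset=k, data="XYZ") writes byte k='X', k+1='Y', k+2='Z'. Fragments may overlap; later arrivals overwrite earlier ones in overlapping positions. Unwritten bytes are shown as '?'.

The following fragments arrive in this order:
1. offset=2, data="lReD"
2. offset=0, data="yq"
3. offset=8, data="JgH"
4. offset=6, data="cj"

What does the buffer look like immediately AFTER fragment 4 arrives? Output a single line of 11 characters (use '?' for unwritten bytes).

Fragment 1: offset=2 data="lReD" -> buffer=??lReD?????
Fragment 2: offset=0 data="yq" -> buffer=yqlReD?????
Fragment 3: offset=8 data="JgH" -> buffer=yqlReD??JgH
Fragment 4: offset=6 data="cj" -> buffer=yqlReDcjJgH

Answer: yqlReDcjJgH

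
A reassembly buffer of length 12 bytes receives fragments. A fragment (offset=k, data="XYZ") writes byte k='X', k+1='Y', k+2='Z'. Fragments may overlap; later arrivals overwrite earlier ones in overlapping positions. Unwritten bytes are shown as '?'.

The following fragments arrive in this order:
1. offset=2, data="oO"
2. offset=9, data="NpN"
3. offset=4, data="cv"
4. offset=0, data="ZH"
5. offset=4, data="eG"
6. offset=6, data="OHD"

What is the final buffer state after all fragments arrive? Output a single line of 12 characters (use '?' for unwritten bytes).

Answer: ZHoOeGOHDNpN

Derivation:
Fragment 1: offset=2 data="oO" -> buffer=??oO????????
Fragment 2: offset=9 data="NpN" -> buffer=??oO?????NpN
Fragment 3: offset=4 data="cv" -> buffer=??oOcv???NpN
Fragment 4: offset=0 data="ZH" -> buffer=ZHoOcv???NpN
Fragment 5: offset=4 data="eG" -> buffer=ZHoOeG???NpN
Fragment 6: offset=6 data="OHD" -> buffer=ZHoOeGOHDNpN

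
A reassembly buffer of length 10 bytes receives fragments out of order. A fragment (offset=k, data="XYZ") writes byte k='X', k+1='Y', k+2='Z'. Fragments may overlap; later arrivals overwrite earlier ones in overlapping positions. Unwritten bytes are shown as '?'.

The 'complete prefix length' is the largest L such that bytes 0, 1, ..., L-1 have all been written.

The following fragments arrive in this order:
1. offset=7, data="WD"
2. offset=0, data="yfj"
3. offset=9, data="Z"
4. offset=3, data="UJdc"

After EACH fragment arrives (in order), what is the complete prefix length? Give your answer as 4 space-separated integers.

Fragment 1: offset=7 data="WD" -> buffer=???????WD? -> prefix_len=0
Fragment 2: offset=0 data="yfj" -> buffer=yfj????WD? -> prefix_len=3
Fragment 3: offset=9 data="Z" -> buffer=yfj????WDZ -> prefix_len=3
Fragment 4: offset=3 data="UJdc" -> buffer=yfjUJdcWDZ -> prefix_len=10

Answer: 0 3 3 10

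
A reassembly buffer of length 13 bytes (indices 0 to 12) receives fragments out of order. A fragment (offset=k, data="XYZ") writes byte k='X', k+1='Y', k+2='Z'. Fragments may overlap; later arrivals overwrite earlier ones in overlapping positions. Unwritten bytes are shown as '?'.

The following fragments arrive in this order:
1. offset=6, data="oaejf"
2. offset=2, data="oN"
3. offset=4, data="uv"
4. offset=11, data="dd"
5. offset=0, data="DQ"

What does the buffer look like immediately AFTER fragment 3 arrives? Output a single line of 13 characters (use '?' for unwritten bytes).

Fragment 1: offset=6 data="oaejf" -> buffer=??????oaejf??
Fragment 2: offset=2 data="oN" -> buffer=??oN??oaejf??
Fragment 3: offset=4 data="uv" -> buffer=??oNuvoaejf??

Answer: ??oNuvoaejf??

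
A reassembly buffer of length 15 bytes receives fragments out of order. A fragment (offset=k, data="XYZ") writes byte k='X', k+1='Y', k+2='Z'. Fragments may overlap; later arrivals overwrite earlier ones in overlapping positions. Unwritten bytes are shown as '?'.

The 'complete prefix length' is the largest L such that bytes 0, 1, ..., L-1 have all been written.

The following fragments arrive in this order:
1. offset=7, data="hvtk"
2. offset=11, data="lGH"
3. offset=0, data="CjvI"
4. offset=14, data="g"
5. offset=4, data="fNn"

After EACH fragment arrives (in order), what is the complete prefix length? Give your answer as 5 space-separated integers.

Fragment 1: offset=7 data="hvtk" -> buffer=???????hvtk???? -> prefix_len=0
Fragment 2: offset=11 data="lGH" -> buffer=???????hvtklGH? -> prefix_len=0
Fragment 3: offset=0 data="CjvI" -> buffer=CjvI???hvtklGH? -> prefix_len=4
Fragment 4: offset=14 data="g" -> buffer=CjvI???hvtklGHg -> prefix_len=4
Fragment 5: offset=4 data="fNn" -> buffer=CjvIfNnhvtklGHg -> prefix_len=15

Answer: 0 0 4 4 15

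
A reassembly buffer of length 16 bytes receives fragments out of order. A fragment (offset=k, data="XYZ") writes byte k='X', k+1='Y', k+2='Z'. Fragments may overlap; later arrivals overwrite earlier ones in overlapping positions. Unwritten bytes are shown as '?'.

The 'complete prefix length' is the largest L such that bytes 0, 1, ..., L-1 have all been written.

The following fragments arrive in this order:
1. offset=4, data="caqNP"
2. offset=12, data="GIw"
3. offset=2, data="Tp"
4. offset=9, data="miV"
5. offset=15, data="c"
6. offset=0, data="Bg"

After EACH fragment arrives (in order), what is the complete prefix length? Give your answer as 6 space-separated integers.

Answer: 0 0 0 0 0 16

Derivation:
Fragment 1: offset=4 data="caqNP" -> buffer=????caqNP??????? -> prefix_len=0
Fragment 2: offset=12 data="GIw" -> buffer=????caqNP???GIw? -> prefix_len=0
Fragment 3: offset=2 data="Tp" -> buffer=??TpcaqNP???GIw? -> prefix_len=0
Fragment 4: offset=9 data="miV" -> buffer=??TpcaqNPmiVGIw? -> prefix_len=0
Fragment 5: offset=15 data="c" -> buffer=??TpcaqNPmiVGIwc -> prefix_len=0
Fragment 6: offset=0 data="Bg" -> buffer=BgTpcaqNPmiVGIwc -> prefix_len=16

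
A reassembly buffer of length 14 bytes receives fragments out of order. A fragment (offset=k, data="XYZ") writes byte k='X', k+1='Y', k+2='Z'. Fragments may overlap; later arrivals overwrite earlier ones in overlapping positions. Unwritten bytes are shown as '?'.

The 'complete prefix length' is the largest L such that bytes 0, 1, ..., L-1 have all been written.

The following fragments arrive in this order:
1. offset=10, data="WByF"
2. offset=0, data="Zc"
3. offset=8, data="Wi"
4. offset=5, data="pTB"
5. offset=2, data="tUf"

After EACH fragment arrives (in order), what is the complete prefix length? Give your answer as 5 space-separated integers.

Fragment 1: offset=10 data="WByF" -> buffer=??????????WByF -> prefix_len=0
Fragment 2: offset=0 data="Zc" -> buffer=Zc????????WByF -> prefix_len=2
Fragment 3: offset=8 data="Wi" -> buffer=Zc??????WiWByF -> prefix_len=2
Fragment 4: offset=5 data="pTB" -> buffer=Zc???pTBWiWByF -> prefix_len=2
Fragment 5: offset=2 data="tUf" -> buffer=ZctUfpTBWiWByF -> prefix_len=14

Answer: 0 2 2 2 14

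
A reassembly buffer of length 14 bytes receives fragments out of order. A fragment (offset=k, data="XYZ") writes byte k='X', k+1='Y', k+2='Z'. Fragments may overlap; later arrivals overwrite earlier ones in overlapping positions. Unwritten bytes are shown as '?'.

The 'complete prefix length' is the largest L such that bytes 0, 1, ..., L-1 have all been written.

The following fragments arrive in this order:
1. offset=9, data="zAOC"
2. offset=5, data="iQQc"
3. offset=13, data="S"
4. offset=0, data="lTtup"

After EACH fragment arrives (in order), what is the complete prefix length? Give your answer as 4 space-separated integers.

Fragment 1: offset=9 data="zAOC" -> buffer=?????????zAOC? -> prefix_len=0
Fragment 2: offset=5 data="iQQc" -> buffer=?????iQQczAOC? -> prefix_len=0
Fragment 3: offset=13 data="S" -> buffer=?????iQQczAOCS -> prefix_len=0
Fragment 4: offset=0 data="lTtup" -> buffer=lTtupiQQczAOCS -> prefix_len=14

Answer: 0 0 0 14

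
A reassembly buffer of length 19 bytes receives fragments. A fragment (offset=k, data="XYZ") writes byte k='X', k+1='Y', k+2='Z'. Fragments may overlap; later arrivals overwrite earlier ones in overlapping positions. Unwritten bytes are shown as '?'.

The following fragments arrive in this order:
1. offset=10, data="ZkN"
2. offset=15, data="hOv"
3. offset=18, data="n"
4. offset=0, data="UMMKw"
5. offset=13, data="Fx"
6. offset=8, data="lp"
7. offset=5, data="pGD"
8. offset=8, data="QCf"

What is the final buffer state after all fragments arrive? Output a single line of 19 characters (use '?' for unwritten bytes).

Fragment 1: offset=10 data="ZkN" -> buffer=??????????ZkN??????
Fragment 2: offset=15 data="hOv" -> buffer=??????????ZkN??hOv?
Fragment 3: offset=18 data="n" -> buffer=??????????ZkN??hOvn
Fragment 4: offset=0 data="UMMKw" -> buffer=UMMKw?????ZkN??hOvn
Fragment 5: offset=13 data="Fx" -> buffer=UMMKw?????ZkNFxhOvn
Fragment 6: offset=8 data="lp" -> buffer=UMMKw???lpZkNFxhOvn
Fragment 7: offset=5 data="pGD" -> buffer=UMMKwpGDlpZkNFxhOvn
Fragment 8: offset=8 data="QCf" -> buffer=UMMKwpGDQCfkNFxhOvn

Answer: UMMKwpGDQCfkNFxhOvn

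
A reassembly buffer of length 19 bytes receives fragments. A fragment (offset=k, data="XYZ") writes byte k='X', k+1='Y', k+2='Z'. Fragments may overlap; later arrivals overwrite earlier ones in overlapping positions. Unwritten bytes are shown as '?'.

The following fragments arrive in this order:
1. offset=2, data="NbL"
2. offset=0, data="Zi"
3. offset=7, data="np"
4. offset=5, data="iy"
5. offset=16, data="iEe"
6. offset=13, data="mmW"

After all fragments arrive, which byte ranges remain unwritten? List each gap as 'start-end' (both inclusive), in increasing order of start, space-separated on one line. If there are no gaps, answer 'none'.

Fragment 1: offset=2 len=3
Fragment 2: offset=0 len=2
Fragment 3: offset=7 len=2
Fragment 4: offset=5 len=2
Fragment 5: offset=16 len=3
Fragment 6: offset=13 len=3
Gaps: 9-12

Answer: 9-12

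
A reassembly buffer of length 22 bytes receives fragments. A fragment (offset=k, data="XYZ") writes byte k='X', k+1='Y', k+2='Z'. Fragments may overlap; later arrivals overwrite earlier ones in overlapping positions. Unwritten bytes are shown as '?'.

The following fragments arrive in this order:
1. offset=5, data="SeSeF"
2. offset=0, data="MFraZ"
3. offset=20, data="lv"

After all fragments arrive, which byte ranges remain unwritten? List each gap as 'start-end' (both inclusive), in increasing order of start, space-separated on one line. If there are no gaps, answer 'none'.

Answer: 10-19

Derivation:
Fragment 1: offset=5 len=5
Fragment 2: offset=0 len=5
Fragment 3: offset=20 len=2
Gaps: 10-19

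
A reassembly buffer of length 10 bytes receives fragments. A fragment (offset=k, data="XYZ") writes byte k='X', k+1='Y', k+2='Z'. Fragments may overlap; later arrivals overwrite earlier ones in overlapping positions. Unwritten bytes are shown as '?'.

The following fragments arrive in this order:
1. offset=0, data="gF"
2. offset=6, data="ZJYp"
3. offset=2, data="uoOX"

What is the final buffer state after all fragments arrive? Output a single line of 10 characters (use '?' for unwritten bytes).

Answer: gFuoOXZJYp

Derivation:
Fragment 1: offset=0 data="gF" -> buffer=gF????????
Fragment 2: offset=6 data="ZJYp" -> buffer=gF????ZJYp
Fragment 3: offset=2 data="uoOX" -> buffer=gFuoOXZJYp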